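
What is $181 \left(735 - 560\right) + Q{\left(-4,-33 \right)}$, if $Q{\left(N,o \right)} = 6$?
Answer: $31681$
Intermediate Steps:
$181 \left(735 - 560\right) + Q{\left(-4,-33 \right)} = 181 \left(735 - 560\right) + 6 = 181 \cdot 175 + 6 = 31675 + 6 = 31681$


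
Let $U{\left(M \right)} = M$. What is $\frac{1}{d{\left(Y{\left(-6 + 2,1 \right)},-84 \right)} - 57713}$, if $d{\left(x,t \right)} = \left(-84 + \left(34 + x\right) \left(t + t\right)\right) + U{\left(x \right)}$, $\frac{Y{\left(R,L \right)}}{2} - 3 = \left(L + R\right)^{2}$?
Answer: $- \frac{1}{67517} \approx -1.4811 \cdot 10^{-5}$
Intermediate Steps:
$Y{\left(R,L \right)} = 6 + 2 \left(L + R\right)^{2}$
$d{\left(x,t \right)} = -84 + x + 2 t \left(34 + x\right)$ ($d{\left(x,t \right)} = \left(-84 + \left(34 + x\right) \left(t + t\right)\right) + x = \left(-84 + \left(34 + x\right) 2 t\right) + x = \left(-84 + 2 t \left(34 + x\right)\right) + x = -84 + x + 2 t \left(34 + x\right)$)
$\frac{1}{d{\left(Y{\left(-6 + 2,1 \right)},-84 \right)} - 57713} = \frac{1}{\left(-84 + \left(6 + 2 \left(1 + \left(-6 + 2\right)\right)^{2}\right) + 68 \left(-84\right) + 2 \left(-84\right) \left(6 + 2 \left(1 + \left(-6 + 2\right)\right)^{2}\right)\right) - 57713} = \frac{1}{\left(-84 + \left(6 + 2 \left(1 - 4\right)^{2}\right) - 5712 + 2 \left(-84\right) \left(6 + 2 \left(1 - 4\right)^{2}\right)\right) - 57713} = \frac{1}{\left(-84 + \left(6 + 2 \left(-3\right)^{2}\right) - 5712 + 2 \left(-84\right) \left(6 + 2 \left(-3\right)^{2}\right)\right) - 57713} = \frac{1}{\left(-84 + \left(6 + 2 \cdot 9\right) - 5712 + 2 \left(-84\right) \left(6 + 2 \cdot 9\right)\right) - 57713} = \frac{1}{\left(-84 + \left(6 + 18\right) - 5712 + 2 \left(-84\right) \left(6 + 18\right)\right) - 57713} = \frac{1}{\left(-84 + 24 - 5712 + 2 \left(-84\right) 24\right) - 57713} = \frac{1}{\left(-84 + 24 - 5712 - 4032\right) - 57713} = \frac{1}{-9804 - 57713} = \frac{1}{-67517} = - \frac{1}{67517}$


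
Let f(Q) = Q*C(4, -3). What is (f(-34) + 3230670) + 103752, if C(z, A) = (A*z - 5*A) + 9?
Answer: 3334014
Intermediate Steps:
C(z, A) = 9 - 5*A + A*z (C(z, A) = (-5*A + A*z) + 9 = 9 - 5*A + A*z)
f(Q) = 12*Q (f(Q) = Q*(9 - 5*(-3) - 3*4) = Q*(9 + 15 - 12) = Q*12 = 12*Q)
(f(-34) + 3230670) + 103752 = (12*(-34) + 3230670) + 103752 = (-408 + 3230670) + 103752 = 3230262 + 103752 = 3334014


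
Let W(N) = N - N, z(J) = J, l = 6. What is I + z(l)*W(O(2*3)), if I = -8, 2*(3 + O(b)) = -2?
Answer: -8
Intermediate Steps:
O(b) = -4 (O(b) = -3 + (½)*(-2) = -3 - 1 = -4)
W(N) = 0
I + z(l)*W(O(2*3)) = -8 + 6*0 = -8 + 0 = -8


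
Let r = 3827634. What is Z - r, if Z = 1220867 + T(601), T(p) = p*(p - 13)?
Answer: -2253379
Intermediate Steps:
T(p) = p*(-13 + p)
Z = 1574255 (Z = 1220867 + 601*(-13 + 601) = 1220867 + 601*588 = 1220867 + 353388 = 1574255)
Z - r = 1574255 - 1*3827634 = 1574255 - 3827634 = -2253379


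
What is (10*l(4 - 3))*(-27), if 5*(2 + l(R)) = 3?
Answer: 378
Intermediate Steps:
l(R) = -7/5 (l(R) = -2 + (⅕)*3 = -2 + ⅗ = -7/5)
(10*l(4 - 3))*(-27) = (10*(-7/5))*(-27) = -14*(-27) = 378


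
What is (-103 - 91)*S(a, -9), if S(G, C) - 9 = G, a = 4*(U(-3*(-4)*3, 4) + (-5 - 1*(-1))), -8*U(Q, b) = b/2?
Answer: 1552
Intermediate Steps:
U(Q, b) = -b/16 (U(Q, b) = -b/(8*2) = -b/16)
a = -17 (a = 4*(-1/16*4 + (-5 - 1*(-1))) = 4*(-¼ + (-5 + 1)) = 4*(-¼ - 4) = 4*(-17/4) = -17)
S(G, C) = 9 + G
(-103 - 91)*S(a, -9) = (-103 - 91)*(9 - 17) = -194*(-8) = 1552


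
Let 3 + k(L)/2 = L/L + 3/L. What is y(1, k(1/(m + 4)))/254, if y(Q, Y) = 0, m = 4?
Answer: 0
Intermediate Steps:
k(L) = -4 + 6/L (k(L) = -6 + 2*(L/L + 3/L) = -6 + 2*(1 + 3/L) = -6 + (2 + 6/L) = -4 + 6/L)
y(1, k(1/(m + 4)))/254 = 0/254 = 0*(1/254) = 0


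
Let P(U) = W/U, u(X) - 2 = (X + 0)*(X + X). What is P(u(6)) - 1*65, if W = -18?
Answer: -2414/37 ≈ -65.243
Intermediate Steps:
u(X) = 2 + 2*X² (u(X) = 2 + (X + 0)*(X + X) = 2 + X*(2*X) = 2 + 2*X²)
P(U) = -18/U
P(u(6)) - 1*65 = -18/(2 + 2*6²) - 1*65 = -18/(2 + 2*36) - 65 = -18/(2 + 72) - 65 = -18/74 - 65 = -18*1/74 - 65 = -9/37 - 65 = -2414/37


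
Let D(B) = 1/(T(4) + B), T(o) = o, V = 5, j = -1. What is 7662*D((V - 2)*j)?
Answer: 7662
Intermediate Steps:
D(B) = 1/(4 + B)
7662*D((V - 2)*j) = 7662/(4 + (5 - 2)*(-1)) = 7662/(4 + 3*(-1)) = 7662/(4 - 3) = 7662/1 = 7662*1 = 7662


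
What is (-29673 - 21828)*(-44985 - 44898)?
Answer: 4629064383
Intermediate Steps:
(-29673 - 21828)*(-44985 - 44898) = -51501*(-89883) = 4629064383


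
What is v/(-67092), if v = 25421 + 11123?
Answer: -9136/16773 ≈ -0.54469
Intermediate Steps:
v = 36544
v/(-67092) = 36544/(-67092) = 36544*(-1/67092) = -9136/16773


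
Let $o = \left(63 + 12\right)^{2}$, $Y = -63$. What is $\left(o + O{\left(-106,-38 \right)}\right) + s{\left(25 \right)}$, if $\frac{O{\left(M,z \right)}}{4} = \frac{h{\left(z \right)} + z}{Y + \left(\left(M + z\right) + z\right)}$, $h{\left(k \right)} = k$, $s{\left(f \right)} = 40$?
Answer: $\frac{1388229}{245} \approx 5666.2$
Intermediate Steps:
$O{\left(M,z \right)} = \frac{8 z}{-63 + M + 2 z}$ ($O{\left(M,z \right)} = 4 \frac{z + z}{-63 + \left(\left(M + z\right) + z\right)} = 4 \frac{2 z}{-63 + \left(M + 2 z\right)} = 4 \frac{2 z}{-63 + M + 2 z} = \frac{8 z}{-63 + M + 2 z}$)
$o = 5625$ ($o = 75^{2} = 5625$)
$\left(o + O{\left(-106,-38 \right)}\right) + s{\left(25 \right)} = \left(5625 + 8 \left(-38\right) \frac{1}{-63 - 106 + 2 \left(-38\right)}\right) + 40 = \left(5625 + 8 \left(-38\right) \frac{1}{-63 - 106 - 76}\right) + 40 = \left(5625 + 8 \left(-38\right) \frac{1}{-245}\right) + 40 = \left(5625 + 8 \left(-38\right) \left(- \frac{1}{245}\right)\right) + 40 = \left(5625 + \frac{304}{245}\right) + 40 = \frac{1378429}{245} + 40 = \frac{1388229}{245}$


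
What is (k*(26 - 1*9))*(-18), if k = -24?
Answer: 7344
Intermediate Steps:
(k*(26 - 1*9))*(-18) = -24*(26 - 1*9)*(-18) = -24*(26 - 9)*(-18) = -24*17*(-18) = -408*(-18) = 7344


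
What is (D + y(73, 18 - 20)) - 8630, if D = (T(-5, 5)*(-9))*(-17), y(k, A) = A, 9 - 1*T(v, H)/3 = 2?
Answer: -5419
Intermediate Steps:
T(v, H) = 21 (T(v, H) = 27 - 3*2 = 27 - 6 = 21)
D = 3213 (D = (21*(-9))*(-17) = -189*(-17) = 3213)
(D + y(73, 18 - 20)) - 8630 = (3213 + (18 - 20)) - 8630 = (3213 - 2) - 8630 = 3211 - 8630 = -5419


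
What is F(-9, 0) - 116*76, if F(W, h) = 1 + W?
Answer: -8824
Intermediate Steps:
F(-9, 0) - 116*76 = (1 - 9) - 116*76 = -8 - 8816 = -8824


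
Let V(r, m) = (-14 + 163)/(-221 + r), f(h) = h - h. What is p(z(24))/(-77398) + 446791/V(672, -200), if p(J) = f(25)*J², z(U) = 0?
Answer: 201502741/149 ≈ 1.3524e+6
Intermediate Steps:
f(h) = 0
p(J) = 0 (p(J) = 0*J² = 0)
V(r, m) = 149/(-221 + r)
p(z(24))/(-77398) + 446791/V(672, -200) = 0/(-77398) + 446791/((149/(-221 + 672))) = 0*(-1/77398) + 446791/((149/451)) = 0 + 446791/((149*(1/451))) = 0 + 446791/(149/451) = 0 + 446791*(451/149) = 0 + 201502741/149 = 201502741/149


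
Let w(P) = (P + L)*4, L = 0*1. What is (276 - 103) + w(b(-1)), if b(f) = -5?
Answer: 153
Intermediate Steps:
L = 0
w(P) = 4*P (w(P) = (P + 0)*4 = P*4 = 4*P)
(276 - 103) + w(b(-1)) = (276 - 103) + 4*(-5) = 173 - 20 = 153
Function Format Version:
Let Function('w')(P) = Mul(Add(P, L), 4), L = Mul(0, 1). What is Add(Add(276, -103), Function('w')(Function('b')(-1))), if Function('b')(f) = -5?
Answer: 153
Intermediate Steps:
L = 0
Function('w')(P) = Mul(4, P) (Function('w')(P) = Mul(Add(P, 0), 4) = Mul(P, 4) = Mul(4, P))
Add(Add(276, -103), Function('w')(Function('b')(-1))) = Add(Add(276, -103), Mul(4, -5)) = Add(173, -20) = 153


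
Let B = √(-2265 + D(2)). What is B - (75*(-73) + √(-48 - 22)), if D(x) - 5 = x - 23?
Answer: 5475 + I*√2281 - I*√70 ≈ 5475.0 + 39.393*I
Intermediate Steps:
D(x) = -18 + x (D(x) = 5 + (x - 23) = 5 + (-23 + x) = -18 + x)
B = I*√2281 (B = √(-2265 + (-18 + 2)) = √(-2265 - 16) = √(-2281) = I*√2281 ≈ 47.76*I)
B - (75*(-73) + √(-48 - 22)) = I*√2281 - (75*(-73) + √(-48 - 22)) = I*√2281 - (-5475 + √(-70)) = I*√2281 - (-5475 + I*√70) = I*√2281 + (5475 - I*√70) = 5475 + I*√2281 - I*√70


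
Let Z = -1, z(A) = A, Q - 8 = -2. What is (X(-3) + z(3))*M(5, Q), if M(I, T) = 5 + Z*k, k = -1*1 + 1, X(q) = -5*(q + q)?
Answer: 165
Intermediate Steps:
Q = 6 (Q = 8 - 2 = 6)
X(q) = -10*q
k = 0 (k = -1 + 1 = 0)
M(I, T) = 5 (M(I, T) = 5 - 1*0 = 5 + 0 = 5)
(X(-3) + z(3))*M(5, Q) = (-10*(-3) + 3)*5 = (30 + 3)*5 = 33*5 = 165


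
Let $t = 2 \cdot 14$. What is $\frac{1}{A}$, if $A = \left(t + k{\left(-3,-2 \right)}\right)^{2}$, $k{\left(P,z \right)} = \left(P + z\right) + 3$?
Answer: $\frac{1}{676} \approx 0.0014793$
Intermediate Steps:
$k{\left(P,z \right)} = 3 + P + z$
$t = 28$
$A = 676$ ($A = \left(28 - 2\right)^{2} = 26^{2} = 676$)
$\frac{1}{A} = \frac{1}{676}$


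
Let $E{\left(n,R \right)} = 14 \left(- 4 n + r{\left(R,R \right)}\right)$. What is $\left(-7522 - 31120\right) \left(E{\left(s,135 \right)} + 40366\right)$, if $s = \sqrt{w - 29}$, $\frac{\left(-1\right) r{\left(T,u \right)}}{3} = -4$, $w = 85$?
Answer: $-1566314828 + 4327904 \sqrt{14} \approx -1.5501 \cdot 10^{9}$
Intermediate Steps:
$r{\left(T,u \right)} = 12$ ($r{\left(T,u \right)} = \left(-3\right) \left(-4\right) = 12$)
$s = 2 \sqrt{14}$ ($s = \sqrt{85 - 29} = \sqrt{56} = 2 \sqrt{14} \approx 7.4833$)
$E{\left(n,R \right)} = 168 - 56 n$ ($E{\left(n,R \right)} = 14 \left(- 4 n + 12\right) = 14 \left(12 - 4 n\right) = 168 - 56 n$)
$\left(-7522 - 31120\right) \left(E{\left(s,135 \right)} + 40366\right) = \left(-7522 - 31120\right) \left(\left(168 - 56 \cdot 2 \sqrt{14}\right) + 40366\right) = - 38642 \left(\left(168 - 112 \sqrt{14}\right) + 40366\right) = - 38642 \left(40534 - 112 \sqrt{14}\right) = -1566314828 + 4327904 \sqrt{14}$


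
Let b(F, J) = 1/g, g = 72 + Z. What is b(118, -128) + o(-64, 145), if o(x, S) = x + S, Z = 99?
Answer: 13852/171 ≈ 81.006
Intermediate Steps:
g = 171 (g = 72 + 99 = 171)
o(x, S) = S + x
b(F, J) = 1/171
b(118, -128) + o(-64, 145) = 1/171 + (145 - 64) = 1/171 + 81 = 13852/171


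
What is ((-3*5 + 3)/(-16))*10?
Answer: 15/2 ≈ 7.5000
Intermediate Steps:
((-3*5 + 3)/(-16))*10 = ((-15 + 3)*(-1/16))*10 = -12*(-1/16)*10 = (3/4)*10 = 15/2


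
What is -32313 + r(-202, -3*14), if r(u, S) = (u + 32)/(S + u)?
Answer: -3942101/122 ≈ -32312.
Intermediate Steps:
r(u, S) = (32 + u)/(S + u)
-32313 + r(-202, -3*14) = -32313 + (32 - 202)/(-3*14 - 202) = -32313 - 170/(-42 - 202) = -32313 - 170/(-244) = -32313 - 1/244*(-170) = -32313 + 85/122 = -3942101/122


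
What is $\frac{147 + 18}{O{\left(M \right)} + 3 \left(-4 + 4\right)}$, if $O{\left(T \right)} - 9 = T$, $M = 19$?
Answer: $\frac{165}{28} \approx 5.8929$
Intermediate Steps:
$O{\left(T \right)} = 9 + T$
$\frac{147 + 18}{O{\left(M \right)} + 3 \left(-4 + 4\right)} = \frac{147 + 18}{\left(9 + 19\right) + 3 \left(-4 + 4\right)} = \frac{165}{28 + 3 \cdot 0} = \frac{165}{28 + 0} = \frac{165}{28}$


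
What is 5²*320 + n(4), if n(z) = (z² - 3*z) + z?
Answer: 8008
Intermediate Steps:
n(z) = z² - 2*z
5²*320 + n(4) = 5²*320 + 4*(-2 + 4) = 25*320 + 4*2 = 8000 + 8 = 8008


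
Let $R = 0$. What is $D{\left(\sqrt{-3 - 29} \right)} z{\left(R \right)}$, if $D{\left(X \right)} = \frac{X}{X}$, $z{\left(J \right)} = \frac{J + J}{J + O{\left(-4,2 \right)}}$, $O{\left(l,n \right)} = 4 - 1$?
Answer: $0$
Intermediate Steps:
$O{\left(l,n \right)} = 3$
$z{\left(J \right)} = \frac{2 J}{3 + J}$ ($z{\left(J \right)} = \frac{J + J}{J + 3} = \frac{2 J}{3 + J}$)
$D{\left(X \right)} = 1$
$D{\left(\sqrt{-3 - 29} \right)} z{\left(R \right)} = 1 \cdot 2 \cdot 0 \frac{1}{3 + 0} = 1 \cdot 2 \cdot 0 \cdot \frac{1}{3} = 1 \cdot 0 = 0$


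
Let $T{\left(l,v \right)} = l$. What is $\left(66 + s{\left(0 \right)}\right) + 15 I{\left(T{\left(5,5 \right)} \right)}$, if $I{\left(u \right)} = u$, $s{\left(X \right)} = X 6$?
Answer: $141$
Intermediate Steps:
$s{\left(X \right)} = 6 X$
$\left(66 + s{\left(0 \right)}\right) + 15 I{\left(T{\left(5,5 \right)} \right)} = \left(66 + 6 \cdot 0\right) + 15 \cdot 5 = \left(66 + 0\right) + 75 = 66 + 75 = 141$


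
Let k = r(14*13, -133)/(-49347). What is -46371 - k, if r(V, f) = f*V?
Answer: -2288293943/49347 ≈ -46372.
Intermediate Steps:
r(V, f) = V*f
k = 24206/49347 (k = ((14*13)*(-133))/(-49347) = (182*(-133))*(-1/49347) = -24206*(-1/49347) = 24206/49347 ≈ 0.49053)
-46371 - k = -46371 - 1*24206/49347 = -46371 - 24206/49347 = -2288293943/49347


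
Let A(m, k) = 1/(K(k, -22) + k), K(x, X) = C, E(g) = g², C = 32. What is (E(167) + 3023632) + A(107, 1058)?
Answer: 3326157891/1090 ≈ 3.0515e+6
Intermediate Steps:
K(x, X) = 32
A(m, k) = 1/(32 + k)
(E(167) + 3023632) + A(107, 1058) = (167² + 3023632) + 1/(32 + 1058) = (27889 + 3023632) + 1/1090 = 3051521 + 1/1090 = 3326157891/1090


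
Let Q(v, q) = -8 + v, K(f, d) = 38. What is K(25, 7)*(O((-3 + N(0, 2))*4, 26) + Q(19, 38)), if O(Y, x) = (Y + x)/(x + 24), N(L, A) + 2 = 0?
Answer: 10564/25 ≈ 422.56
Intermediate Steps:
N(L, A) = -2 (N(L, A) = -2 + 0 = -2)
O(Y, x) = (Y + x)/(24 + x)
K(25, 7)*(O((-3 + N(0, 2))*4, 26) + Q(19, 38)) = 38*(((-3 - 2)*4 + 26)/(24 + 26) + (-8 + 19)) = 38*((-5*4 + 26)/50 + 11) = 38*((-20 + 26)/50 + 11) = 38*((1/50)*6 + 11) = 38*(3/25 + 11) = 38*(278/25) = 10564/25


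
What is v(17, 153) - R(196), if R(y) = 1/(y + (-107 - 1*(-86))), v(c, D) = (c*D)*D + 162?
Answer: 69670124/175 ≈ 3.9812e+5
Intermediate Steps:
v(c, D) = 162 + c*D² (v(c, D) = (D*c)*D + 162 = c*D² + 162 = 162 + c*D²)
R(y) = 1/(-21 + y) (R(y) = 1/(y + (-107 + 86)) = 1/(y - 21) = 1/(-21 + y))
v(17, 153) - R(196) = (162 + 17*153²) - 1/(-21 + 196) = (162 + 17*23409) - 1/175 = (162 + 397953) - 1*1/175 = 398115 - 1/175 = 69670124/175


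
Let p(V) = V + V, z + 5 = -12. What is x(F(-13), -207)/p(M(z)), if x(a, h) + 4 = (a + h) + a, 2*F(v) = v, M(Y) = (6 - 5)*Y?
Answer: 112/17 ≈ 6.5882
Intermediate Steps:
z = -17 (z = -5 - 12 = -17)
M(Y) = Y (M(Y) = 1*Y = Y)
p(V) = 2*V
F(v) = v/2
x(a, h) = -4 + h + 2*a (x(a, h) = -4 + ((a + h) + a) = -4 + (h + 2*a) = -4 + h + 2*a)
x(F(-13), -207)/p(M(z)) = (-4 - 207 + 2*((½)*(-13)))/((2*(-17))) = (-4 - 207 + 2*(-13/2))/(-34) = (-4 - 207 - 13)*(-1/34) = -224*(-1/34) = 112/17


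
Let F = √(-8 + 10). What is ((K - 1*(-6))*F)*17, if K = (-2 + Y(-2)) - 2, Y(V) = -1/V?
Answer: 85*√2/2 ≈ 60.104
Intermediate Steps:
K = -7/2 (K = (-2 - 1/(-2)) - 2 = (-2 - 1*(-½)) - 2 = (-2 + ½) - 2 = -3/2 - 2 = -7/2 ≈ -3.5000)
F = √2 ≈ 1.4142
((K - 1*(-6))*F)*17 = ((-7/2 - 1*(-6))*√2)*17 = ((-7/2 + 6)*√2)*17 = (5*√2/2)*17 = 85*√2/2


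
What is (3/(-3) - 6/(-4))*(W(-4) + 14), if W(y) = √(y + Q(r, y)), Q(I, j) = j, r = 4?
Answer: 7 + I*√2 ≈ 7.0 + 1.4142*I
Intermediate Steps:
W(y) = √2*√y (W(y) = √(y + y) = √(2*y) = √2*√y)
(3/(-3) - 6/(-4))*(W(-4) + 14) = (3/(-3) - 6/(-4))*(√2*√(-4) + 14) = (3*(-⅓) - 6*(-¼))*(√2*(2*I) + 14) = (-1 + 3/2)*(2*I*√2 + 14) = (14 + 2*I*√2)/2 = 7 + I*√2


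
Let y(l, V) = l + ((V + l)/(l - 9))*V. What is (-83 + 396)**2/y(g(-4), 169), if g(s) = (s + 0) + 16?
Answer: 293907/30625 ≈ 9.5970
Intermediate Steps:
g(s) = 16 + s (g(s) = s + 16 = 16 + s)
y(l, V) = l + V*(V + l)/(-9 + l) (y(l, V) = l + ((V + l)/(-9 + l))*V = l + V*(V + l)/(-9 + l))
(-83 + 396)**2/y(g(-4), 169) = (-83 + 396)**2/(((169**2 + (16 - 4)**2 - 9*(16 - 4) + 169*(16 - 4))/(-9 + (16 - 4)))) = 313**2/(((28561 + 12**2 - 9*12 + 169*12)/(-9 + 12))) = 97969/(((28561 + 144 - 108 + 2028)/3)) = 97969/(((1/3)*30625)) = 97969/(30625/3) = 97969*(3/30625) = 293907/30625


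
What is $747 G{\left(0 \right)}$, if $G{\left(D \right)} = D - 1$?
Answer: $-747$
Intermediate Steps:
$G{\left(D \right)} = -1 + D$ ($G{\left(D \right)} = D - 1 = -1 + D$)
$747 G{\left(0 \right)} = 747 \left(-1 + 0\right) = 747 \left(-1\right) = -747$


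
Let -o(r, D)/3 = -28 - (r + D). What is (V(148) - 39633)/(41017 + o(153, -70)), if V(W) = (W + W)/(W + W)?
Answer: -19816/20675 ≈ -0.95845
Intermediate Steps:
o(r, D) = 84 + 3*D + 3*r (o(r, D) = -3*(-28 - (r + D)) = -3*(-28 - (D + r)) = -3*(-28 + (-D - r)) = -3*(-28 - D - r) = 84 + 3*D + 3*r)
V(W) = 1 (V(W) = (2*W)/((2*W)) = (2*W)*(1/(2*W)) = 1)
(V(148) - 39633)/(41017 + o(153, -70)) = (1 - 39633)/(41017 + (84 + 3*(-70) + 3*153)) = -39632/(41017 + (84 - 210 + 459)) = -39632/(41017 + 333) = -39632/41350 = -39632*1/41350 = -19816/20675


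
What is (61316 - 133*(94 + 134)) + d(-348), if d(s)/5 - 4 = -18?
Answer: 30922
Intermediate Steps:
d(s) = -70 (d(s) = 20 + 5*(-18) = 20 - 90 = -70)
(61316 - 133*(94 + 134)) + d(-348) = (61316 - 133*(94 + 134)) - 70 = (61316 - 133*228) - 70 = (61316 - 30324) - 70 = 30992 - 70 = 30922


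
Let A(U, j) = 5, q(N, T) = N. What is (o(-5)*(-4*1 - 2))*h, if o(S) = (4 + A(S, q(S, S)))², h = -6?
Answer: 2916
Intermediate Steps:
o(S) = 81 (o(S) = (4 + 5)² = 9² = 81)
(o(-5)*(-4*1 - 2))*h = (81*(-4*1 - 2))*(-6) = (81*(-4 - 2))*(-6) = (81*(-6))*(-6) = -486*(-6) = 2916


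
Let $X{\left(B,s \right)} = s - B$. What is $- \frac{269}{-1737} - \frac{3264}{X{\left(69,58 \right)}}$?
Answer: $\frac{5672527}{19107} \approx 296.88$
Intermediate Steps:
$- \frac{269}{-1737} - \frac{3264}{X{\left(69,58 \right)}} = - \frac{269}{-1737} - \frac{3264}{58 - 69} = \left(-269\right) \left(- \frac{1}{1737}\right) - \frac{3264}{58 - 69} = \frac{269}{1737} - \frac{3264}{-11} = \frac{269}{1737} - - \frac{3264}{11} = \frac{269}{1737} + \frac{3264}{11} = \frac{5672527}{19107}$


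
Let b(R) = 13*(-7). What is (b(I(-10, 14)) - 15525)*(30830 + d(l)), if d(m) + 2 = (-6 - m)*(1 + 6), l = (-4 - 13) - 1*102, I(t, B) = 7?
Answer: -493762304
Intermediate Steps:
l = -119 (l = -17 - 102 = -119)
b(R) = -91
d(m) = -44 - 7*m (d(m) = -2 + (-6 - m)*(1 + 6) = -2 + (-6 - m)*7 = -2 + (-42 - 7*m) = -44 - 7*m)
(b(I(-10, 14)) - 15525)*(30830 + d(l)) = (-91 - 15525)*(30830 + (-44 - 7*(-119))) = -15616*(30830 + (-44 + 833)) = -15616*(30830 + 789) = -15616*31619 = -493762304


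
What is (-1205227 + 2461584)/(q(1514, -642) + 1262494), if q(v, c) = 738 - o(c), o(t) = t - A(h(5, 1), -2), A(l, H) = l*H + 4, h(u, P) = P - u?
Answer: 1256357/1263886 ≈ 0.99404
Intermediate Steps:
A(l, H) = 4 + H*l (A(l, H) = H*l + 4 = 4 + H*l)
o(t) = -12 + t (o(t) = t - (4 - 2*(1 - 1*5)) = t - (4 - 2*(1 - 5)) = t - (4 - 2*(-4)) = t - (4 + 8) = t - 1*12 = t - 12 = -12 + t)
q(v, c) = 750 - c (q(v, c) = 738 - (-12 + c) = 738 + (12 - c) = 750 - c)
(-1205227 + 2461584)/(q(1514, -642) + 1262494) = (-1205227 + 2461584)/((750 - 1*(-642)) + 1262494) = 1256357/((750 + 642) + 1262494) = 1256357/(1392 + 1262494) = 1256357/1263886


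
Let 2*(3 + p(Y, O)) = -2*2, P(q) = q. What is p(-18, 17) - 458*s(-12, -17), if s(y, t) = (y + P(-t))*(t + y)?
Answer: 66405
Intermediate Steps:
p(Y, O) = -5 (p(Y, O) = -3 + (-2*2)/2 = -3 + (½)*(-4) = -3 - 2 = -5)
s(y, t) = (t + y)*(y - t) (s(y, t) = (y - t)*(t + y) = (t + y)*(y - t))
p(-18, 17) - 458*s(-12, -17) = -5 - 458*((-12)² - 1*(-17)²) = -5 - 458*(144 - 1*289) = -5 - 458*(144 - 289) = -5 - 458*(-145) = -5 + 66410 = 66405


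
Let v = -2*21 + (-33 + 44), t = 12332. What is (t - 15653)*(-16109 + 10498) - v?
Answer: 18634162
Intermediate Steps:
v = -31 (v = -42 + 11 = -31)
(t - 15653)*(-16109 + 10498) - v = (12332 - 15653)*(-16109 + 10498) - 1*(-31) = -3321*(-5611) + 31 = 18634131 + 31 = 18634162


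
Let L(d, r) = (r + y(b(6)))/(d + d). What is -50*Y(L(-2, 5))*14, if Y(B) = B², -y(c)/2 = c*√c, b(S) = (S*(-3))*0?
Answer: -4375/4 ≈ -1093.8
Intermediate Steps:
b(S) = 0 (b(S) = -3*S*0 = 0)
y(c) = -2*c^(3/2) (y(c) = -2*c*√c = -2*c^(3/2))
L(d, r) = r/(2*d) (L(d, r) = (r - 2*0^(3/2))/(d + d) = (r - 2*0)/((2*d)) = (r + 0)*(1/(2*d)) = r*(1/(2*d)) = r/(2*d))
-50*Y(L(-2, 5))*14 = -50*((½)*5/(-2))²*14 = -50*((½)*5*(-½))²*14 = -50*(-5/4)²*14 = -50*25/16*14 = -625/8*14 = -4375/4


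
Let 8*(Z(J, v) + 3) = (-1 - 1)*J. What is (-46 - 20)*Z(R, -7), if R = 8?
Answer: 330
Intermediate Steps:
Z(J, v) = -3 - J/4 (Z(J, v) = -3 + ((-1 - 1)*J)/8 = -3 + (-2*J)/8 = -3 - J/4)
(-46 - 20)*Z(R, -7) = (-46 - 20)*(-3 - ¼*8) = -66*(-3 - 2) = -66*(-5) = 330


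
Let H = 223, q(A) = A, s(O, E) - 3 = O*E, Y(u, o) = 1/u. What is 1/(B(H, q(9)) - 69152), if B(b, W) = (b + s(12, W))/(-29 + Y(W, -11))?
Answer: -130/8991263 ≈ -1.4458e-5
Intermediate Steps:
s(O, E) = 3 + E*O (s(O, E) = 3 + O*E = 3 + E*O)
B(b, W) = (3 + b + 12*W)/(-29 + 1/W) (B(b, W) = (b + (3 + W*12))/(-29 + 1/W) = (b + (3 + 12*W))/(-29 + 1/W) = (3 + b + 12*W)/(-29 + 1/W))
1/(B(H, q(9)) - 69152) = 1/(-1*9*(3 + 223 + 12*9)/(-1 + 29*9) - 69152) = 1/(-1*9*(3 + 223 + 108)/(-1 + 261) - 69152) = 1/(-1*9*334/260 - 69152) = 1/(-1*9*1/260*334 - 69152) = 1/(-1503/130 - 69152) = 1/(-8991263/130) = -130/8991263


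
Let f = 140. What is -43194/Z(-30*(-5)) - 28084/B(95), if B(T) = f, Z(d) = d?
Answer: -12214/25 ≈ -488.56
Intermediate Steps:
B(T) = 140
-43194/Z(-30*(-5)) - 28084/B(95) = -43194/((-30*(-5))) - 28084/140 = -43194/150 - 28084*1/140 = -43194*1/150 - 1003/5 = -7199/25 - 1003/5 = -12214/25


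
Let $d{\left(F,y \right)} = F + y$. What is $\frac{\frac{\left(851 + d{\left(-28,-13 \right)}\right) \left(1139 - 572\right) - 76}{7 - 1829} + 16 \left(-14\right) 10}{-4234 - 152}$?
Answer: $\frac{2270237}{3995646} \approx 0.56818$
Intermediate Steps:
$\frac{\frac{\left(851 + d{\left(-28,-13 \right)}\right) \left(1139 - 572\right) - 76}{7 - 1829} + 16 \left(-14\right) 10}{-4234 - 152} = \frac{\frac{\left(851 - 41\right) \left(1139 - 572\right) - 76}{7 - 1829} + 16 \left(-14\right) 10}{-4234 - 152} = \frac{\frac{\left(851 - 41\right) 567 - 76}{-1822} - 2240}{-4386} = \left(\left(810 \cdot 567 - 76\right) \left(- \frac{1}{1822}\right) - 2240\right) \left(- \frac{1}{4386}\right) = \left(\left(459270 - 76\right) \left(- \frac{1}{1822}\right) - 2240\right) \left(- \frac{1}{4386}\right) = \left(459194 \left(- \frac{1}{1822}\right) - 2240\right) \left(- \frac{1}{4386}\right) = \left(- \frac{229597}{911} - 2240\right) \left(- \frac{1}{4386}\right) = \left(- \frac{2270237}{911}\right) \left(- \frac{1}{4386}\right) = \frac{2270237}{3995646}$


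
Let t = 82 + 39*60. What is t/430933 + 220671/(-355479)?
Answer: -31411148635/51062543969 ≈ -0.61515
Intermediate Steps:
t = 2422 (t = 82 + 2340 = 2422)
t/430933 + 220671/(-355479) = 2422/430933 + 220671/(-355479) = 2422*(1/430933) + 220671*(-1/355479) = 2422/430933 - 73557/118493 = -31411148635/51062543969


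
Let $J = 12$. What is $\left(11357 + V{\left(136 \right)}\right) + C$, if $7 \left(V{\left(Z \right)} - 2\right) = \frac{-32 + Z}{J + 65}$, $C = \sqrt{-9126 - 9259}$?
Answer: $\frac{6122605}{539} + i \sqrt{18385} \approx 11359.0 + 135.59 i$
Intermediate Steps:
$C = i \sqrt{18385}$ ($C = \sqrt{-18385} = i \sqrt{18385} \approx 135.59 i$)
$V{\left(Z \right)} = \frac{1046}{539} + \frac{Z}{539}$ ($V{\left(Z \right)} = 2 + \frac{\left(-32 + Z\right) \frac{1}{12 + 65}}{7} = 2 + \frac{\left(-32 + Z\right) \frac{1}{77}}{7} = 2 + \frac{- \frac{32}{77} + \frac{Z}{77}}{7} = 2 + \left(- \frac{32}{539} + \frac{Z}{539}\right) = \frac{1046}{539} + \frac{Z}{539}$)
$\left(11357 + V{\left(136 \right)}\right) + C = \left(11357 + \left(\frac{1046}{539} + \frac{1}{539} \cdot 136\right)\right) + i \sqrt{18385} = \left(11357 + \left(\frac{1046}{539} + \frac{136}{539}\right)\right) + i \sqrt{18385} = \left(11357 + \frac{1182}{539}\right) + i \sqrt{18385} = \frac{6122605}{539} + i \sqrt{18385}$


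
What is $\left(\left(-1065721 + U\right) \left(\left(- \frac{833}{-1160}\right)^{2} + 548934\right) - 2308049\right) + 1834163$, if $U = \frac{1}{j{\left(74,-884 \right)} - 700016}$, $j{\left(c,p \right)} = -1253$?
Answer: $- \frac{11040659841739264374319}{18872551328} \approx -5.8501 \cdot 10^{11}$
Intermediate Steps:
$U = - \frac{1}{701269}$ ($U = \frac{1}{-1253 - 700016} = \frac{1}{-701269} = - \frac{1}{701269} \approx -1.426 \cdot 10^{-6}$)
$\left(\left(-1065721 + U\right) \left(\left(- \frac{833}{-1160}\right)^{2} + 548934\right) - 2308049\right) + 1834163 = \left(\left(-1065721 - \frac{1}{701269}\right) \left(\left(- \frac{833}{-1160}\right)^{2} + 548934\right) - 2308049\right) + 1834163 = \left(- \frac{747357099950 \left(\left(\left(-833\right) \left(- \frac{1}{1160}\right)\right)^{2} + 548934\right)}{701269} - 2308049\right) + 1834163 = \left(- \frac{747357099950 \left(\left(\frac{833}{1160}\right)^{2} + 548934\right)}{701269} - 2308049\right) + 1834163 = \left(- \frac{747357099950 \left(\frac{693889}{1345600} + 548934\right)}{701269} - 2308049\right) + 1834163 = \left(\left(- \frac{747357099950}{701269}\right) \frac{738646284289}{1345600} - 2308049\right) + 1834163 = \left(- \frac{11040650898301405753711}{18872551328} - 2308049\right) + 1834163 = - \frac{11040694457074625792783}{18872551328} + 1834163 = - \frac{11040659841739264374319}{18872551328}$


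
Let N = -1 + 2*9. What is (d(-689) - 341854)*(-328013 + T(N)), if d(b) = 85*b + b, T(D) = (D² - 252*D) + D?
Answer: 133164246028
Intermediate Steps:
N = 17 (N = -1 + 18 = 17)
T(D) = D² - 251*D
d(b) = 86*b
(d(-689) - 341854)*(-328013 + T(N)) = (86*(-689) - 341854)*(-328013 + 17*(-251 + 17)) = (-59254 - 341854)*(-328013 + 17*(-234)) = -401108*(-328013 - 3978) = -401108*(-331991) = 133164246028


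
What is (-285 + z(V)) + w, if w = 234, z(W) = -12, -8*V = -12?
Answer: -63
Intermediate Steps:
V = 3/2 (V = -⅛*(-12) = 3/2 ≈ 1.5000)
(-285 + z(V)) + w = (-285 - 12) + 234 = -297 + 234 = -63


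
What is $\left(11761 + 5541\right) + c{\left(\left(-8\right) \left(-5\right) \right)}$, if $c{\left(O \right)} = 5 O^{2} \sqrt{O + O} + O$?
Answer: $17342 + 32000 \sqrt{5} \approx 88896.0$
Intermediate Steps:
$c{\left(O \right)} = O + 5 \sqrt{2} O^{\frac{5}{2}}$ ($c{\left(O \right)} = 5 O^{2} \sqrt{2 O} + O = 5 O^{2} \sqrt{2} \sqrt{O} + O = 5 \sqrt{2} O^{\frac{5}{2}} + O = O + 5 \sqrt{2} O^{\frac{5}{2}}$)
$\left(11761 + 5541\right) + c{\left(\left(-8\right) \left(-5\right) \right)} = \left(11761 + 5541\right) - \left(-40 - 5 \sqrt{2} \left(\left(-8\right) \left(-5\right)\right)^{\frac{5}{2}}\right) = 17302 + \left(40 + 5 \sqrt{2} \cdot 40^{\frac{5}{2}}\right) = 17302 + \left(40 + 5 \sqrt{2} \cdot 3200 \sqrt{10}\right) = 17302 + \left(40 + 32000 \sqrt{5}\right) = 17342 + 32000 \sqrt{5}$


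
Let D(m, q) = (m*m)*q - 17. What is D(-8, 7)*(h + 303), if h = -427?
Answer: -53444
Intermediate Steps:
D(m, q) = -17 + q*m**2 (D(m, q) = m**2*q - 17 = q*m**2 - 17 = -17 + q*m**2)
D(-8, 7)*(h + 303) = (-17 + 7*(-8)**2)*(-427 + 303) = (-17 + 7*64)*(-124) = (-17 + 448)*(-124) = 431*(-124) = -53444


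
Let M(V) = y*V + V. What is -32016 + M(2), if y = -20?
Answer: -32054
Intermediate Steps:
M(V) = -19*V (M(V) = -20*V + V = -19*V)
-32016 + M(2) = -32016 - 19*2 = -32016 - 38 = -32054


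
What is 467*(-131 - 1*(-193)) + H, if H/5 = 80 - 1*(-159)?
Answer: 30149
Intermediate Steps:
H = 1195 (H = 5*(80 - 1*(-159)) = 5*(80 + 159) = 5*239 = 1195)
467*(-131 - 1*(-193)) + H = 467*(-131 - 1*(-193)) + 1195 = 467*(-131 + 193) + 1195 = 467*62 + 1195 = 28954 + 1195 = 30149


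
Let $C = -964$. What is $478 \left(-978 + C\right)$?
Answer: $-928276$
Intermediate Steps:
$478 \left(-978 + C\right) = 478 \left(-978 - 964\right) = 478 \left(-1942\right) = -928276$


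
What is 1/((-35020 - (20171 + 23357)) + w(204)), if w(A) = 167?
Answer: -1/78381 ≈ -1.2758e-5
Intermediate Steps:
1/((-35020 - (20171 + 23357)) + w(204)) = 1/((-35020 - (20171 + 23357)) + 167) = 1/((-35020 - 1*43528) + 167) = 1/((-35020 - 43528) + 167) = 1/(-78548 + 167) = 1/(-78381) = -1/78381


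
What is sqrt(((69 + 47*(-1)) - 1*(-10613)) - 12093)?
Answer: 27*I*sqrt(2) ≈ 38.184*I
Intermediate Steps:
sqrt(((69 + 47*(-1)) - 1*(-10613)) - 12093) = sqrt(((69 - 47) + 10613) - 12093) = sqrt((22 + 10613) - 12093) = sqrt(10635 - 12093) = sqrt(-1458) = 27*I*sqrt(2)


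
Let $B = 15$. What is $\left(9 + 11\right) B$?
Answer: $300$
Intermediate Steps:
$\left(9 + 11\right) B = \left(9 + 11\right) 15 = 20 \cdot 15 = 300$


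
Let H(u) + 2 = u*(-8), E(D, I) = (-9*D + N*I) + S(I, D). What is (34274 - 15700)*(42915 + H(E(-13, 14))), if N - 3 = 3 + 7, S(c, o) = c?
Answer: 750556766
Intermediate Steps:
N = 13 (N = 3 + (3 + 7) = 3 + 10 = 13)
E(D, I) = -9*D + 14*I (E(D, I) = (-9*D + 13*I) + I = -9*D + 14*I)
H(u) = -2 - 8*u (H(u) = -2 + u*(-8) = -2 - 8*u)
(34274 - 15700)*(42915 + H(E(-13, 14))) = (34274 - 15700)*(42915 + (-2 - 8*(-9*(-13) + 14*14))) = 18574*(42915 + (-2 - 8*(117 + 196))) = 18574*(42915 + (-2 - 8*313)) = 18574*(42915 + (-2 - 2504)) = 18574*(42915 - 2506) = 18574*40409 = 750556766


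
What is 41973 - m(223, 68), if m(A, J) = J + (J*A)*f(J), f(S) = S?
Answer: -989247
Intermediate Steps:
m(A, J) = J + A*J² (m(A, J) = J + (J*A)*J = J + (A*J)*J = J + A*J²)
41973 - m(223, 68) = 41973 - 68*(1 + 223*68) = 41973 - 68*(1 + 15164) = 41973 - 68*15165 = 41973 - 1*1031220 = 41973 - 1031220 = -989247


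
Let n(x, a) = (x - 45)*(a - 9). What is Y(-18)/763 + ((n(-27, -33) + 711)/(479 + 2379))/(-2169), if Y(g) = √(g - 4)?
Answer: -415/688778 + I*√22/763 ≈ -0.00060252 + 0.0061473*I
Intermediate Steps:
n(x, a) = (-45 + x)*(-9 + a)
Y(g) = √(-4 + g)
Y(-18)/763 + ((n(-27, -33) + 711)/(479 + 2379))/(-2169) = √(-4 - 18)/763 + (((405 - 45*(-33) - 9*(-27) - 33*(-27)) + 711)/(479 + 2379))/(-2169) = √(-22)*(1/763) + (((405 + 1485 + 243 + 891) + 711)/2858)*(-1/2169) = (I*√22)*(1/763) + ((3024 + 711)*(1/2858))*(-1/2169) = I*√22/763 + (3735*(1/2858))*(-1/2169) = I*√22/763 + (3735/2858)*(-1/2169) = I*√22/763 - 415/688778 = -415/688778 + I*√22/763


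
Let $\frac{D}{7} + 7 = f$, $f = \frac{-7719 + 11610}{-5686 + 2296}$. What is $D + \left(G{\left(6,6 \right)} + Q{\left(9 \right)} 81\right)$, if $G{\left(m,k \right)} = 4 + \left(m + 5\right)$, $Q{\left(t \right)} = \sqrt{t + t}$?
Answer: $- \frac{47499}{1130} + 243 \sqrt{2} \approx 301.62$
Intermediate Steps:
$Q{\left(t \right)} = \sqrt{2} \sqrt{t}$ ($Q{\left(t \right)} = \sqrt{2 t} = \sqrt{2} \sqrt{t}$)
$G{\left(m,k \right)} = 9 + m$ ($G{\left(m,k \right)} = 4 + \left(5 + m\right) = 9 + m$)
$f = - \frac{1297}{1130}$ ($f = \frac{3891}{-3390} = 3891 \left(- \frac{1}{3390}\right) = - \frac{1297}{1130} \approx -1.1478$)
$D = - \frac{64449}{1130}$ ($D = -49 + 7 \left(- \frac{1297}{1130}\right) = -49 - \frac{9079}{1130} = - \frac{64449}{1130} \approx -57.034$)
$D + \left(G{\left(6,6 \right)} + Q{\left(9 \right)} 81\right) = - \frac{64449}{1130} + \left(\left(9 + 6\right) + \sqrt{2} \sqrt{9} \cdot 81\right) = - \frac{64449}{1130} + \left(15 + \sqrt{2} \cdot 3 \cdot 81\right) = - \frac{64449}{1130} + \left(15 + 3 \sqrt{2} \cdot 81\right) = - \frac{64449}{1130} + \left(15 + 243 \sqrt{2}\right) = - \frac{47499}{1130} + 243 \sqrt{2}$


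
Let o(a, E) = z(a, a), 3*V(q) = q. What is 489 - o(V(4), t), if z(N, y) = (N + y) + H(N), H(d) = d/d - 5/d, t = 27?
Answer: 5869/12 ≈ 489.08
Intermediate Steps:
H(d) = 1 - 5/d
V(q) = q/3
z(N, y) = N + y + (-5 + N)/N (z(N, y) = (N + y) + (-5 + N)/N = N + y + (-5 + N)/N)
o(a, E) = 1 - 5/a + 2*a (o(a, E) = 1 + a + a - 5/a = 1 - 5/a + 2*a)
489 - o(V(4), t) = 489 - (1 - 5/((⅓)*4) + 2*((⅓)*4)) = 489 - (1 - 5/4/3 + 2*(4/3)) = 489 - (1 - 5*¾ + 8/3) = 489 - (1 - 15/4 + 8/3) = 489 - 1*(-1/12) = 489 + 1/12 = 5869/12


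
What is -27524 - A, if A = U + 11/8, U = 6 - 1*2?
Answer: -220235/8 ≈ -27529.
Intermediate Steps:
U = 4 (U = 6 - 2 = 4)
A = 43/8 (A = 4 + 11/8 = 43/8 ≈ 5.3750)
-27524 - A = -27524 - 1*43/8 = -27524 - 43/8 = -220235/8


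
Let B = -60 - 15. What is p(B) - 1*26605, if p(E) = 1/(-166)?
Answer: -4416431/166 ≈ -26605.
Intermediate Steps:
B = -75
p(E) = -1/166
p(B) - 1*26605 = -1/166 - 1*26605 = -1/166 - 26605 = -4416431/166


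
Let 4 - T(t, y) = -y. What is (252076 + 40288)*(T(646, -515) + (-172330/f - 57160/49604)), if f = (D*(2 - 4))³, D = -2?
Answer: -92954984705327/99208 ≈ -9.3697e+8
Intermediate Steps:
T(t, y) = 4 + y (T(t, y) = 4 - (-1)*y = 4 + y)
f = 64 (f = (-2*(2 - 4))³ = (-2*(-2))³ = 4³ = 64)
(252076 + 40288)*(T(646, -515) + (-172330/f - 57160/49604)) = (252076 + 40288)*((4 - 515) + (-172330/64 - 57160/49604)) = 292364*(-511 + (-172330*1/64 - 57160*1/49604)) = 292364*(-511 + (-86165/32 - 14290/12401)) = 292364*(-511 - 1068989445/396832) = 292364*(-1271770597/396832) = -92954984705327/99208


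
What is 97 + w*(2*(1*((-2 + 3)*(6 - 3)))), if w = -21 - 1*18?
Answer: -137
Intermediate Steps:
w = -39 (w = -21 - 18 = -39)
97 + w*(2*(1*((-2 + 3)*(6 - 3)))) = 97 - 78*1*((-2 + 3)*(6 - 3)) = 97 - 78*1*(1*3) = 97 - 78*1*3 = 97 - 78*3 = 97 - 39*6 = 97 - 234 = -137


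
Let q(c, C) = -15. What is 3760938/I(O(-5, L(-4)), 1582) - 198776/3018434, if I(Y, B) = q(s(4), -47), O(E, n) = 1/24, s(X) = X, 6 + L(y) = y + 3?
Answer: -1892024352122/7546085 ≈ -2.5073e+5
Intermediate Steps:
L(y) = -3 + y (L(y) = -6 + (y + 3) = -6 + (3 + y) = -3 + y)
O(E, n) = 1/24
I(Y, B) = -15
3760938/I(O(-5, L(-4)), 1582) - 198776/3018434 = 3760938/(-15) - 198776/3018434 = 3760938*(-1/15) - 198776*1/3018434 = -1253646/5 - 99388/1509217 = -1892024352122/7546085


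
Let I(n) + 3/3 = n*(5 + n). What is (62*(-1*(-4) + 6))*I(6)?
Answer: 40300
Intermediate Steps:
I(n) = -1 + n*(5 + n)
(62*(-1*(-4) + 6))*I(6) = (62*(-1*(-4) + 6))*(-1 + 6**2 + 5*6) = (62*(4 + 6))*(-1 + 36 + 30) = (62*10)*65 = 620*65 = 40300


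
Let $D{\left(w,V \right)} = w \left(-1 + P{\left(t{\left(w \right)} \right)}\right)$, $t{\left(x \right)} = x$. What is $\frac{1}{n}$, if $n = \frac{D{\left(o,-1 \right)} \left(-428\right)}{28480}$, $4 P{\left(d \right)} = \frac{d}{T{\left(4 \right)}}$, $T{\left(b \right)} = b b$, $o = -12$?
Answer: $- \frac{28480}{6099} \approx -4.6696$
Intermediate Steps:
$T{\left(b \right)} = b^{2}$
$P{\left(d \right)} = \frac{d}{64}$ ($P{\left(d \right)} = \frac{d \frac{1}{4^{2}}}{4} = \frac{d \frac{1}{16}}{4} = \frac{\frac{1}{16} d}{4} = \frac{d}{64}$)
$D{\left(w,V \right)} = w \left(-1 + \frac{w}{64}\right)$
$n = - \frac{6099}{28480}$ ($n = \frac{\frac{1}{64} \left(-12\right) \left(-64 - 12\right) \left(-428\right)}{28480} = \frac{1}{64} \left(-12\right) \left(-76\right) \left(-428\right) \frac{1}{28480} = \frac{57}{4} \left(-428\right) \frac{1}{28480} = \left(-6099\right) \frac{1}{28480} = - \frac{6099}{28480} \approx -0.21415$)
$\frac{1}{n} = \frac{1}{- \frac{6099}{28480}} = - \frac{28480}{6099}$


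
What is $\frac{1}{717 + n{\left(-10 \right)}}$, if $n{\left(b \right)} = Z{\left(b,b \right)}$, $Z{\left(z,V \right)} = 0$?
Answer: $\frac{1}{717} \approx 0.0013947$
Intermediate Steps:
$n{\left(b \right)} = 0$
$\frac{1}{717 + n{\left(-10 \right)}} = \frac{1}{717 + 0} = \frac{1}{717}$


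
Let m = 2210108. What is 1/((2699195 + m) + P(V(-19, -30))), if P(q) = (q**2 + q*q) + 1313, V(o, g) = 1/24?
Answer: 288/1414257409 ≈ 2.0364e-7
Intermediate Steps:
V(o, g) = 1/24
P(q) = 1313 + 2*q**2 (P(q) = (q**2 + q**2) + 1313 = 2*q**2 + 1313 = 1313 + 2*q**2)
1/((2699195 + m) + P(V(-19, -30))) = 1/((2699195 + 2210108) + (1313 + 2*(1/24)**2)) = 1/(4909303 + (1313 + 2*(1/576))) = 1/(4909303 + (1313 + 1/288)) = 1/(4909303 + 378145/288) = 1/(1414257409/288) = 288/1414257409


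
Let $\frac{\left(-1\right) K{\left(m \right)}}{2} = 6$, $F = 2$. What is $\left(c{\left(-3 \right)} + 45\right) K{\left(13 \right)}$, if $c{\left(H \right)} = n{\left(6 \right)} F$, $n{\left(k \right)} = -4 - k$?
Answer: $-300$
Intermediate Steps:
$K{\left(m \right)} = -12$ ($K{\left(m \right)} = \left(-2\right) 6 = -12$)
$c{\left(H \right)} = -20$ ($c{\left(H \right)} = \left(-4 - 6\right) 2 = \left(-10\right) 2 = -20$)
$\left(c{\left(-3 \right)} + 45\right) K{\left(13 \right)} = \left(-20 + 45\right) \left(-12\right) = 25 \left(-12\right) = -300$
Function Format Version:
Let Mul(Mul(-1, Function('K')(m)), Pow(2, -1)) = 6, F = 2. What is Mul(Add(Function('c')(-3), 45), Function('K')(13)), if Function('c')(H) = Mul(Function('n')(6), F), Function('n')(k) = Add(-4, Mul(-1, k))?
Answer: -300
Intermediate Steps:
Function('K')(m) = -12 (Function('K')(m) = Mul(-2, 6) = -12)
Function('c')(H) = -20 (Function('c')(H) = Mul(Add(-4, Mul(-1, 6)), 2) = Mul(Add(-4, -6), 2) = Mul(-10, 2) = -20)
Mul(Add(Function('c')(-3), 45), Function('K')(13)) = Mul(Add(-20, 45), -12) = Mul(25, -12) = -300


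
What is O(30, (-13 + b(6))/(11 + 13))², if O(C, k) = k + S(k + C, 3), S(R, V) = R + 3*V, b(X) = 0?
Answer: 207025/144 ≈ 1437.7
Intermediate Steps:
O(C, k) = 9 + C + 2*k (O(C, k) = k + ((k + C) + 3*3) = k + ((C + k) + 9) = k + (9 + C + k) = 9 + C + 2*k)
O(30, (-13 + b(6))/(11 + 13))² = (9 + 30 + 2*((-13 + 0)/(11 + 13)))² = (9 + 30 + 2*(-13/24))² = (9 + 30 - 13/12)² = (455/12)² = 207025/144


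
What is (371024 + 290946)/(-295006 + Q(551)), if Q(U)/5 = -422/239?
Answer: -79105415/35254272 ≈ -2.2439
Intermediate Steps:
Q(U) = -2110/239 (Q(U) = 5*(-422/239) = -2110/239)
(371024 + 290946)/(-295006 + Q(551)) = (371024 + 290946)/(-295006 - 2110/239) = 661970/(-70508544/239) = 661970*(-239/70508544) = -79105415/35254272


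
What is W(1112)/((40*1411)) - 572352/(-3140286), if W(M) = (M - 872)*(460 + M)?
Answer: 5071127704/738490591 ≈ 6.8669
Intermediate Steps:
W(M) = (-872 + M)*(460 + M)
W(1112)/((40*1411)) - 572352/(-3140286) = (-401120 + 1112**2 - 412*1112)/((40*1411)) - 572352/(-3140286) = (-401120 + 1236544 - 458144)/56440 - 572352*(-1/3140286) = 377280*(1/56440) + 95392/523381 = 9432/1411 + 95392/523381 = 5071127704/738490591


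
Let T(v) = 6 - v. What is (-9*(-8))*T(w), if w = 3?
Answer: 216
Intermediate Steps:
(-9*(-8))*T(w) = (-9*(-8))*(6 - 1*3) = 72*(6 - 3) = 72*3 = 216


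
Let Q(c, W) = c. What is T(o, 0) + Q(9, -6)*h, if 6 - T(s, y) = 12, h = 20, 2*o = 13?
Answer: 174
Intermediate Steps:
o = 13/2 (o = (1/2)*13 = 13/2 ≈ 6.5000)
T(s, y) = -6 (T(s, y) = 6 - 1*12 = 6 - 12 = -6)
T(o, 0) + Q(9, -6)*h = -6 + 9*20 = -6 + 180 = 174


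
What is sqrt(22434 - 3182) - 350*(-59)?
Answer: 20650 + 2*sqrt(4813) ≈ 20789.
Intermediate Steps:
sqrt(22434 - 3182) - 350*(-59) = sqrt(19252) - 1*(-20650) = 2*sqrt(4813) + 20650 = 20650 + 2*sqrt(4813)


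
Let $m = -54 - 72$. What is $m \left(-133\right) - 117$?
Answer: $16641$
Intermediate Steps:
$m = -126$
$m \left(-133\right) - 117 = \left(-126\right) \left(-133\right) - 117 = 16758 - 117 = 16641$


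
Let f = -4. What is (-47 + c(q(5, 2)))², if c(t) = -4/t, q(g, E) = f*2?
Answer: 8649/4 ≈ 2162.3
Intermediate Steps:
q(g, E) = -8 (q(g, E) = -4*2 = -8)
(-47 + c(q(5, 2)))² = (-47 - 4/(-8))² = (-47 - 4*(-⅛))² = (-47 + ½)² = (-93/2)² = 8649/4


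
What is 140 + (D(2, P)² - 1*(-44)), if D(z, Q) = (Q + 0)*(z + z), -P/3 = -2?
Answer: 760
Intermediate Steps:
P = 6 (P = -3*(-2) = 6)
D(z, Q) = 2*Q*z (D(z, Q) = Q*(2*z) = 2*Q*z)
140 + (D(2, P)² - 1*(-44)) = 140 + ((2*6*2)² - 1*(-44)) = 140 + (24² + 44) = 140 + (576 + 44) = 140 + 620 = 760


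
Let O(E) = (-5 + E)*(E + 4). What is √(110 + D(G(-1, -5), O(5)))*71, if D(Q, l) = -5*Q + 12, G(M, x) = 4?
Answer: 71*√102 ≈ 717.06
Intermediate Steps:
O(E) = (-5 + E)*(4 + E)
D(Q, l) = 12 - 5*Q
√(110 + D(G(-1, -5), O(5)))*71 = √(110 + (12 - 5*4))*71 = √(110 + (12 - 20))*71 = √(110 - 8)*71 = √102*71 = 71*√102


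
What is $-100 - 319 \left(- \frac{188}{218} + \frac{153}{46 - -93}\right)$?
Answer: $- \frac{2667009}{15151} \approx -176.03$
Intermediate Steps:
$-100 - 319 \left(- \frac{188}{218} + \frac{153}{46 - -93}\right) = -100 - 319 \left(\left(-188\right) \frac{1}{218} + \frac{153}{46 + 93}\right) = -100 - 319 \left(- \frac{94}{109} + \frac{153}{139}\right) = -100 - \frac{1151909}{15151} = - \frac{2667009}{15151}$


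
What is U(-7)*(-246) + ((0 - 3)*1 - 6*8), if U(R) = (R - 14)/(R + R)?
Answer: -420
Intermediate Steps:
U(R) = (-14 + R)/(2*R) (U(R) = (-14 + R)/((2*R)) = (-14 + R)*(1/(2*R)) = (-14 + R)/(2*R))
U(-7)*(-246) + ((0 - 3)*1 - 6*8) = ((½)*(-14 - 7)/(-7))*(-246) + ((0 - 3)*1 - 6*8) = ((½)*(-⅐)*(-21))*(-246) + (-3*1 - 48) = (3/2)*(-246) + (-3 - 48) = -369 - 51 = -420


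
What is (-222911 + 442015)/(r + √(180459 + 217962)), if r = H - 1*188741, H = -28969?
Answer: -5300125760/5266360631 - 219104*√44269/15799081893 ≈ -1.0093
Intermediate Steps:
r = -217710 (r = -28969 - 1*188741 = -28969 - 188741 = -217710)
(-222911 + 442015)/(r + √(180459 + 217962)) = (-222911 + 442015)/(-217710 + √(180459 + 217962)) = 219104/(-217710 + √398421) = 219104/(-217710 + 3*√44269)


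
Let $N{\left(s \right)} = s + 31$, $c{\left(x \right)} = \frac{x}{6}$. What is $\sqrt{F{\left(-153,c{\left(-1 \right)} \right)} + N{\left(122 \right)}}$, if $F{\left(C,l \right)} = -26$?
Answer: $\sqrt{127} \approx 11.269$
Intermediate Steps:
$c{\left(x \right)} = \frac{x}{6}$ ($c{\left(x \right)} = x \frac{1}{6} = \frac{x}{6}$)
$N{\left(s \right)} = 31 + s$
$\sqrt{F{\left(-153,c{\left(-1 \right)} \right)} + N{\left(122 \right)}} = \sqrt{-26 + \left(31 + 122\right)} = \sqrt{-26 + 153} = \sqrt{127}$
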